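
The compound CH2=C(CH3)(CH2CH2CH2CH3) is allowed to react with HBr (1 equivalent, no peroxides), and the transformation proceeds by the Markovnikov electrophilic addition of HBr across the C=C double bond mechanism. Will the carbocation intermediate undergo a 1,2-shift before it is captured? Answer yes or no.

no

The first-formed carbocation is tertiary.
No single 1,2-shift to an adjacent carbon would produce a more-substituted cation than the one already present, so no rearrangement occurs.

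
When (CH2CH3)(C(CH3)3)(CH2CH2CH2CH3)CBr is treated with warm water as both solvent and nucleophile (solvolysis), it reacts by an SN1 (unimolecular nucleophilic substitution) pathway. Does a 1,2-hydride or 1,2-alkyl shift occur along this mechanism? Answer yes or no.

no

The first-formed carbocation is tertiary.
No single 1,2-shift to an adjacent carbon would produce a more-substituted cation than the one already present, so no rearrangement occurs.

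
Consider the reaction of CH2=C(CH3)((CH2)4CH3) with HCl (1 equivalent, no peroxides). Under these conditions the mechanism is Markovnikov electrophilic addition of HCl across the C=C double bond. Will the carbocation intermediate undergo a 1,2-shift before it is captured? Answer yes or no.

The first-formed carbocation is tertiary.
No single 1,2-shift to an adjacent carbon would produce a more-substituted cation than the one already present, so no rearrangement occurs.

no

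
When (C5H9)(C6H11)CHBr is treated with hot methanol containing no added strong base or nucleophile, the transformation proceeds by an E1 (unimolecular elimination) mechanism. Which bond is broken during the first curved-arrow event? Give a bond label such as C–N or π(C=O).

C–Br

Step 1: Unassisted departure of Br⁻ (taking the C–Br bonding pair) generates a secondary carbocation.
The bond broken in this step is the C–Br bond.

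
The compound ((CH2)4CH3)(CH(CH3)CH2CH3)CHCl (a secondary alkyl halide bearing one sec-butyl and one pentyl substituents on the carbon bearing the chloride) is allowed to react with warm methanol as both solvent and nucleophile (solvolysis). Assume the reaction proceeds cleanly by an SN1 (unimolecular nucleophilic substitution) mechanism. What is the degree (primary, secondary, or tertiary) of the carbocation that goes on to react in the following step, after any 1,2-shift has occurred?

Step 1: Ionisation: the C–Cl σ-bond cleaves heterolytically; both bonding electrons depart with Cl⁻, leaving a secondary carbocation at the α-carbon.
Step 2: A hydride (H with its bonding pair) migrates from the adjacent sec-butyl carbon to the cationic centre — a 1,2-hydride shift — upgrading the secondary cation to a tertiary one.
The cation rearranges from secondary to tertiary via a 1,2-hydride shift from the adjacent sec-butyl carbon; the tertiary cation is what reacts next.

tertiary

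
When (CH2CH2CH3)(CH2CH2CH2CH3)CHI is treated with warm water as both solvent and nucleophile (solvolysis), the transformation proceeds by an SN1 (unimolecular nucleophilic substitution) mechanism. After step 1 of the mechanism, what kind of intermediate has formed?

Step 1: Rate-determining heterolysis of the C–I bond gives I⁻ and a secondary carbocation.
After step 1 the species present is a secondary carbocation.

secondary carbocation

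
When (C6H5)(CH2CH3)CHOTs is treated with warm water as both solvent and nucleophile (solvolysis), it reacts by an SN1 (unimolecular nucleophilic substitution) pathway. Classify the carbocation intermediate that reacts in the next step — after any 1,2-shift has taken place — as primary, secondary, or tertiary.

Step 1: Ionisation: the C–O σ-bond cleaves heterolytically; both bonding electrons depart with TsO⁻, leaving a secondary carbocation at the α-carbon.
No single 1,2-shift to an adjacent carbon would give a more-substituted cation, so no rearrangement occurs.

secondary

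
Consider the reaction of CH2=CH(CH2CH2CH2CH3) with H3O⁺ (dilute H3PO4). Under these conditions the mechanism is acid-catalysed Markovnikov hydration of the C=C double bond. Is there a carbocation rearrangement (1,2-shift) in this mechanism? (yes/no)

no

The first-formed carbocation is secondary.
No single 1,2-shift to an adjacent carbon would produce a more-substituted cation than the one already present, so no rearrangement occurs.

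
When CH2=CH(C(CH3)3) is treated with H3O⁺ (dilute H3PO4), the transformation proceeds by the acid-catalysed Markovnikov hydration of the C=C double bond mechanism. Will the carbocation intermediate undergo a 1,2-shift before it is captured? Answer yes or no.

yes

The first-formed carbocation is secondary.
The adjacent tert-butyl carbon has no hydrogen but bears methyl groups; migration of one methyl with its bonding pair (a 1,2-methyl shift) places the charge on a tertiary centre.
Tertiary is more stable than secondary, so the shift occurs.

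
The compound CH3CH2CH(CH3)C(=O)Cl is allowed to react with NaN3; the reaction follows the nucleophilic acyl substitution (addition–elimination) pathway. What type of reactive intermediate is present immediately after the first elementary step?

tetrahedral intermediate

Step 1: Nucleophilic addition of N3⁻ to the acyl carbon breaks the π(C=O) bond and yields a tetrahedral, anionic intermediate.
After step 1 the species present is a tetrahedral intermediate.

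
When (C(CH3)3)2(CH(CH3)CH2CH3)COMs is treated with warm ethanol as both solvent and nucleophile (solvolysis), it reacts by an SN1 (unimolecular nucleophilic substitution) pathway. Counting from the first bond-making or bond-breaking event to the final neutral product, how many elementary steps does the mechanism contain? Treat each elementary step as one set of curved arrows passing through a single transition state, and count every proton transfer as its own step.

Step 1: Unassisted departure of MsO⁻ (taking the C–O bonding pair) generates a tertiary carbocation.
(No 1,2-shift: no single shift to an adjacent carbon would give a more stable cation.)
Step 2: CH3CH2OH donates an oxygen lone pair into the empty p orbital of the cation, giving a protonated ether (an oxonium ion).
Step 3: Proton transfer from the O–H of the oxonium ion to a solvent molecule delivers the neutral ether.
Total: 3 elementary steps.

3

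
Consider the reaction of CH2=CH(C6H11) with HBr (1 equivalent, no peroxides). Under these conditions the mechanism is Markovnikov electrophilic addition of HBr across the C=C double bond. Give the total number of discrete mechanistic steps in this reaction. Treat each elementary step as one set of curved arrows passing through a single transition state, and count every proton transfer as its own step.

3

Step 1: The π electrons of the C=C bond attack a proton of HBr; Markovnikov addition places the new C–H on the less-substituted alkene carbon, so the positive charge ends up on the more-substituted carbon — a secondary carbocation. The H–Br bond breaks heterolytically, releasing Br⁻.
Step 2: A hydride (H with its bonding pair) migrates from the adjacent cyclohexyl carbon to the cationic centre — a 1,2-hydride shift — upgrading the secondary cation to a tertiary one.
Step 3: Nucleophilic attack by Br⁻ on the carbocation completes the addition, giving R–Br.
Total: 3 elementary steps.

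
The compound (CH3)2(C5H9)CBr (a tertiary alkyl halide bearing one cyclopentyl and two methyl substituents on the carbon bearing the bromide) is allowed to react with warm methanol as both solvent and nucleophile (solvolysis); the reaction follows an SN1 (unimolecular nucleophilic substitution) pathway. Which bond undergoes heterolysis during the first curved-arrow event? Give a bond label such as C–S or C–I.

C–Br

Step 1: The C–Br bond breaks with both electrons going to the bromide; Br⁻ leaves and a tertiary carbocation remains.
The bond broken in this step is the C–Br bond.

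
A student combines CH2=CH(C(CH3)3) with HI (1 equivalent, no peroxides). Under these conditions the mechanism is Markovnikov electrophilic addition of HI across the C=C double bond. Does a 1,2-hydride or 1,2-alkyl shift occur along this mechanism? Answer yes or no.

yes

The first-formed carbocation is secondary.
The adjacent tert-butyl carbon has no hydrogen but bears methyl groups; migration of one methyl with its bonding pair (a 1,2-methyl shift) places the charge on a tertiary centre.
Tertiary is more stable than secondary, so the shift occurs.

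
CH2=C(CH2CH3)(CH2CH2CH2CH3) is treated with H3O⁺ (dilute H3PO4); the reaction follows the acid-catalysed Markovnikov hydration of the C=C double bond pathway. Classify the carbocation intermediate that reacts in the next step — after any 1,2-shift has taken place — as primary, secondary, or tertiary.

Step 1: The π electrons of the C=C bond attack a proton of H3O⁺; Markovnikov addition places the new C–H on the less-substituted alkene carbon, so the positive charge ends up on the more-substituted carbon — a tertiary carbocation. H2O is released.
No single 1,2-shift to an adjacent carbon would give a more-substituted cation, so no rearrangement occurs.

tertiary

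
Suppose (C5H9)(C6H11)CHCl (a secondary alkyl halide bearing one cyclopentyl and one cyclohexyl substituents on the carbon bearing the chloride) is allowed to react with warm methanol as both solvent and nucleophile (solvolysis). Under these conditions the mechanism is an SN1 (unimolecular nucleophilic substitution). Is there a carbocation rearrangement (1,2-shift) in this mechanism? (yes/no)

The first-formed carbocation is secondary.
The adjacent cyclopentyl carbon already bears 2 other carbon substituents and has a hydrogen to migrate; after a 1,2-hydride shift from that carbon the positive charge sits on a tertiary centre.
Tertiary is more stable than secondary, so the shift occurs.

yes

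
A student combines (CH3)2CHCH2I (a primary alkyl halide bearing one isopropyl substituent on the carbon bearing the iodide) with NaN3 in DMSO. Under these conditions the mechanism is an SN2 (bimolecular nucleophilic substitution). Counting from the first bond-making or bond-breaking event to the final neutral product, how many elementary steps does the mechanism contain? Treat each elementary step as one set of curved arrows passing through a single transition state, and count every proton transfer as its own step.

1

Step 1: Backside attack by N3⁻ on the carbon bearing the iodide: the new C–N bond forms as the C–I bond breaks, with Walden inversion at carbon.
Total: 1 elementary step.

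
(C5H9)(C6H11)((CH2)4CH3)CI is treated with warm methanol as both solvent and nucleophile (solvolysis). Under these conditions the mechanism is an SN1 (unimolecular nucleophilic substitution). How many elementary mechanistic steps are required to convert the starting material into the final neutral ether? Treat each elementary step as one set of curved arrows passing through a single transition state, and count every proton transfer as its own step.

3

Step 1: Ionisation: the C–I σ-bond cleaves heterolytically; both bonding electrons depart with I⁻, leaving a tertiary carbocation at the α-carbon.
(No 1,2-shift: no single shift to an adjacent carbon would give a more stable cation.)
Step 2: A lone pair on the oxygen of CH3OH attacks the carbocation, forming a new C–O σ-bond and an oxonium ion.
Step 3: Deprotonation of the oxonium oxygen by solvent methanol yields the neutral ether.
Total: 3 elementary steps.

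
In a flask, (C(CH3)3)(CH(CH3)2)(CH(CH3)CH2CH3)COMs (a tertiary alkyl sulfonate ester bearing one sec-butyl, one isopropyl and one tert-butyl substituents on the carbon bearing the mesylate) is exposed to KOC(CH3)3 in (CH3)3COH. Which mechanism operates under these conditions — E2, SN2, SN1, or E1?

Conditions: a strong/bulky base with a tertiary substrate bearing a β-hydrogen.
These conditions are the textbook signature of the E2 pathway.
A strong (often hindered) base removes a β-H in concert with loss of the leaving group — bimolecular elimination.

E2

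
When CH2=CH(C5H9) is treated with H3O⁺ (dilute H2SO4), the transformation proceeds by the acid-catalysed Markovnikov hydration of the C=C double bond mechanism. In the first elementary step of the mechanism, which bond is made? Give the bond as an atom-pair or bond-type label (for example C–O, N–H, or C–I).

Step 1: The π electrons of the C=C bond attack a proton of H3O⁺; Markovnikov addition places the new C–H on the less-substituted alkene carbon, so the positive charge ends up on the more-substituted carbon — a secondary carbocation. H2O is released.
The bond formed in this step is the C–H bond.

C–H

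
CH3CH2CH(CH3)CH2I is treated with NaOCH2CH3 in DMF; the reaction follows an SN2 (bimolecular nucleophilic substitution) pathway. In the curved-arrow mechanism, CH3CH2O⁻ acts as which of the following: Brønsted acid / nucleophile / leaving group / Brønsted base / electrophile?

Step 1: CH3CH2O⁻ attacks the back face of the α-carbon while I⁻ departs with the C–I bonding pair — a single concerted displacement through a pentacoordinate transition state.
CH3CH2O⁻ donates an electron pair to form a new σ-bond to carbon — it is the nucleophile.

nucleophile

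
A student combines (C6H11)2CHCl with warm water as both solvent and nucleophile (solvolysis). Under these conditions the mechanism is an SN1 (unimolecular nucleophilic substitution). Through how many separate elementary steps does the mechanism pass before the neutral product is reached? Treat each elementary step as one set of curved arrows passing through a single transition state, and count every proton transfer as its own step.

Step 1: The C–Cl bond breaks with both electrons going to the chloride; Cl⁻ leaves and a secondary carbocation remains.
Step 2: Carbocation rearrangement: a 1,2-hydride shift from the adjacent cyclohexyl carbon converts the initially-formed secondary cation into the more stable tertiary cation.
Step 3: Nucleophilic capture: the oxygen of H2O bonds to the cationic carbon, producing an oxonium-ion intermediate.
Step 4: Proton transfer from the O–H of the oxonium ion to a solvent molecule delivers the neutral alcohol.
Total: 4 elementary steps.

4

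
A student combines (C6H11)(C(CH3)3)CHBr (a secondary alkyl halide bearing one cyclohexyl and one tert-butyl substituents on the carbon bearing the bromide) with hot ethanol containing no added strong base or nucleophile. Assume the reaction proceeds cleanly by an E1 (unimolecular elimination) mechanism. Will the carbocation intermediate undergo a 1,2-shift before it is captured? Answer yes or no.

yes

The first-formed carbocation is secondary.
The adjacent cyclohexyl carbon already bears 2 other carbon substituents and has a hydrogen to migrate; after a 1,2-hydride shift from that carbon the positive charge sits on a tertiary centre.
Tertiary is more stable than secondary, so the shift occurs.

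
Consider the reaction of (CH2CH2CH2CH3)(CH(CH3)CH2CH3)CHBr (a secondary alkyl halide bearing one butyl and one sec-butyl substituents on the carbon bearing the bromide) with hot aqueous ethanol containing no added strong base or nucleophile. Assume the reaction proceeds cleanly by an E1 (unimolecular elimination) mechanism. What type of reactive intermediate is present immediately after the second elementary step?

tertiary carbocation

Step 1: The C–Br bond breaks with both electrons going to the bromide; Br⁻ leaves and a secondary carbocation remains.
Step 2: A 1,2-hydride shift from the adjacent sec-butyl carbon moves the positive charge from the secondary centre to an adjacent carbon, generating a more stable tertiary carbocation.
After step 2 the species present is a tertiary carbocation.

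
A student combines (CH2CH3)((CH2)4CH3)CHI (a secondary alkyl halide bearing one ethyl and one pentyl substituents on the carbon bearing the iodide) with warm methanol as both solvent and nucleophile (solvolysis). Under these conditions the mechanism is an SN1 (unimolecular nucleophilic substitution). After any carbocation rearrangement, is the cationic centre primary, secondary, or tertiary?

secondary

Step 1: Ionisation: the C–I σ-bond cleaves heterolytically; both bonding electrons depart with I⁻, leaving a secondary carbocation at the α-carbon.
No single 1,2-shift to an adjacent carbon would give a more-substituted cation, so no rearrangement occurs.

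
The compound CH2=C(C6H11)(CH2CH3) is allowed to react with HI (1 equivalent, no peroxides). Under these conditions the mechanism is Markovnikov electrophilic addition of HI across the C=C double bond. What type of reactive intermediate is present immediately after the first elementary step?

Step 1: Protonation of the alkene by HI: the π bond acts as the nucleophile and picks up H⁺, giving the more stable (Markovnikov) tertiary carbocation. The H–I bond breaks heterolytically, releasing I⁻.
After step 1 the species present is a tertiary carbocation.

tertiary carbocation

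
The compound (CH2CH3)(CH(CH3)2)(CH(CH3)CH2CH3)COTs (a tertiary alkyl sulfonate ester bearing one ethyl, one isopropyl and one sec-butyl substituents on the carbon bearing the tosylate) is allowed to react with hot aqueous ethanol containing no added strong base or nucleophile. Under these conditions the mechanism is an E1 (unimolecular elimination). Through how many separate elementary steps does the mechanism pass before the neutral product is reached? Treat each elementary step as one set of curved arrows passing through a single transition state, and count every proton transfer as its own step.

2

Step 1: Ionisation: the C–O σ-bond cleaves heterolytically; both bonding electrons depart with TsO⁻, leaving a tertiary carbocation at the α-carbon.
(No 1,2-shift: no single shift to an adjacent carbon would give a more stable cation.)
Step 2: Loss of a β-proton to a water (or ethanol) molecule of the solvent: the C–H bonding pair collapses toward the cationic carbon to form the C=C π bond, yielding the alkene.
Total: 2 elementary steps.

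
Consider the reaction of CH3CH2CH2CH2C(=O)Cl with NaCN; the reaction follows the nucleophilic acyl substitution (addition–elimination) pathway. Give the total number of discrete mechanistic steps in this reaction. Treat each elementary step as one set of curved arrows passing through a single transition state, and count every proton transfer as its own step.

2

Step 1: A lone pair on the C of CN⁻ attacks the electrophilic acyl carbon; the π(C=O) electrons move onto oxygen, giving a tetrahedral intermediate.
Step 2: Collapse of the tetrahedral intermediate: the alkoxide oxygen pushes its lone pair back to re-form C=O while Cl⁻ leaves.
Total: 2 elementary steps.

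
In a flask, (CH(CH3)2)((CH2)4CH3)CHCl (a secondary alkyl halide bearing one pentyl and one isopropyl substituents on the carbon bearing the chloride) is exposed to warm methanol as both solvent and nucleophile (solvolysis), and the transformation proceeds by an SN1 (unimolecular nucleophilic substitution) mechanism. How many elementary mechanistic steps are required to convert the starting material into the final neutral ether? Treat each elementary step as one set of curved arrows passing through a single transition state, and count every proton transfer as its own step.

4

Step 1: Rate-determining heterolysis of the C–Cl bond gives Cl⁻ and a secondary carbocation.
Step 2: A hydride (H with its bonding pair) migrates from the adjacent isopropyl carbon to the cationic centre — a 1,2-hydride shift — upgrading the secondary cation to a tertiary one.
Step 3: Nucleophilic capture: the oxygen of CH3OH bonds to the cationic carbon, producing an oxonium-ion intermediate.
Step 4: A second solvent molecule removes the proton on oxygen, giving the neutral ether product.
Total: 4 elementary steps.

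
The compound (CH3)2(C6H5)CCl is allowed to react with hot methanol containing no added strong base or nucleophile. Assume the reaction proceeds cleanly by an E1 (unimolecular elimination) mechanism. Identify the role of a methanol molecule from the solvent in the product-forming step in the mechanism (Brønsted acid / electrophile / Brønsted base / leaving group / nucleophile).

Step 2: A methanol molecule (solvent) deprotonates a β-carbon; as the C–H bond breaks, those electrons form the new alkene π bond.
A methanol molecule from the solvent in the product-forming step accepts a proton in a proton-transfer step — a Brønsted base.

Brønsted base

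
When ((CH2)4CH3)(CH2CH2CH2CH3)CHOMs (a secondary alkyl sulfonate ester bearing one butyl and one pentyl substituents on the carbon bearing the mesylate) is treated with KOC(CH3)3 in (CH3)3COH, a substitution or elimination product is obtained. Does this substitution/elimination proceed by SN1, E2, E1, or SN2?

E2

Conditions: a strong/bulky base with a secondary substrate bearing a β-hydrogen.
These conditions are the textbook signature of the E2 pathway.
A strong (often hindered) base removes a β-H in concert with loss of the leaving group — bimolecular elimination.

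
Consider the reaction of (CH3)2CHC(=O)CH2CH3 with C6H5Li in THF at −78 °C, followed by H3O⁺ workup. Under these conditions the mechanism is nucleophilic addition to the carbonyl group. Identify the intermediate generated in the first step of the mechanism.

Step 1: the carbanion-like carbon of C6H5Li attacks the sp² carbonyl carbon; the C=O π bond breaks and the electrons end up as a lone pair on the alkoxide oxygen of the tetrahedral intermediate.
After step 1 the species present is a tetrahedral alkoxide intermediate.

tetrahedral alkoxide intermediate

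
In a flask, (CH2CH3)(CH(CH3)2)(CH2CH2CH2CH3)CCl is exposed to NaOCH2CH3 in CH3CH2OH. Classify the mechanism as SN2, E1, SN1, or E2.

Conditions: a strong base with a tertiary substrate bearing a β-hydrogen.
These conditions are the textbook signature of the E2 pathway.
A strong (often hindered) base removes a β-H in concert with loss of the leaving group — bimolecular elimination.

E2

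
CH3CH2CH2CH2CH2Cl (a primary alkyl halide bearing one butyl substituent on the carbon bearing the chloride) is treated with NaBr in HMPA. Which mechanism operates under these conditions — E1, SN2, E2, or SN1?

SN2

Conditions: a primary substrate with a strong nucleophile in the polar aprotic solvent HMPA.
These conditions are the textbook signature of the SN2 pathway.
An unhindered substrate with a strong nucleophile in a polar aprotic solvent favours one-step backside displacement.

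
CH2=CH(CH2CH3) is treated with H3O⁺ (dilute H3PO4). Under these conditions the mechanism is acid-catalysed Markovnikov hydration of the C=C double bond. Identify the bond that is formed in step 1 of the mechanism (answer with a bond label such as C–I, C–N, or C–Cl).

Step 1: Electrophilic addition begins with the π(C=C) electrons forming a bond to the proton of H3O⁺. Following Markovnikov's rule, the resulting cation is secondary. H2O is released.
The bond formed in this step is the C–H bond.

C–H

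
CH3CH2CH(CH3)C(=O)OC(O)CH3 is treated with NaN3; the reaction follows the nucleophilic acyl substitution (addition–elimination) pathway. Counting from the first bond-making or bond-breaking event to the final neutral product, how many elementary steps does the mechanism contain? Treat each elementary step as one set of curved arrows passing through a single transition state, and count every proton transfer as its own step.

2

Step 1: N3⁻ adds to the carbonyl carbon; the C=O π electrons shift onto oxygen and a tetrahedral alkoxide intermediate forms.
Step 2: An oxygen lone pair re-forms the C=O π bond as the C–O σ-bond breaks; CH3CO2⁻ is expelled.
Total: 2 elementary steps.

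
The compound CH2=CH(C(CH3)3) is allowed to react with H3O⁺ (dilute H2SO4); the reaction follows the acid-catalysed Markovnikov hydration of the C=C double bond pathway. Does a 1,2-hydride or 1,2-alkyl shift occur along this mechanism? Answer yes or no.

The first-formed carbocation is secondary.
The adjacent tert-butyl carbon has no hydrogen but bears methyl groups; migration of one methyl with its bonding pair (a 1,2-methyl shift) places the charge on a tertiary centre.
Tertiary is more stable than secondary, so the shift occurs.

yes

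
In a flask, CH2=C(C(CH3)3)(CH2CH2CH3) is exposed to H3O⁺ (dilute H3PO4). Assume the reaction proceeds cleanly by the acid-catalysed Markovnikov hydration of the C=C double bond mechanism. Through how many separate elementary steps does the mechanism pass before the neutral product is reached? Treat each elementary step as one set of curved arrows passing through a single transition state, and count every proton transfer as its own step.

Step 1: Electrophilic addition begins with the π(C=C) electrons forming a bond to the proton of H3O⁺. Following Markovnikov's rule, the resulting cation is tertiary. H2O is released.
(No 1,2-shift: no single shift to an adjacent carbon would give a more stable cation.)
Step 2: A lone pair on the oxygen of H2O attacks the carbocation, forming a C–O bond and an oxonium ion (a protonated alcohol).
Step 3: Deprotonation of the oxonium ion by a water molecule delivers the neutral alcohol and regenerates the acid catalyst.
Total: 3 elementary steps.

3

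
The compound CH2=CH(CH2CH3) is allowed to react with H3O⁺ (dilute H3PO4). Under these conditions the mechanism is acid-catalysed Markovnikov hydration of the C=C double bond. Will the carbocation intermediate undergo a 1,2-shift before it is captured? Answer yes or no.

no

The first-formed carbocation is secondary.
No single 1,2-shift to an adjacent carbon would produce a more-substituted cation than the one already present, so no rearrangement occurs.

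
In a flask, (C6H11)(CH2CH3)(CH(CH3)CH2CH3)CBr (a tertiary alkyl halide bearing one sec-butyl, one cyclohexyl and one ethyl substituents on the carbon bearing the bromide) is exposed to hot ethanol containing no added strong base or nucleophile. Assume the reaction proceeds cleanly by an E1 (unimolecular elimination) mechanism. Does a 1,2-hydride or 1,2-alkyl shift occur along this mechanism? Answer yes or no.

The first-formed carbocation is tertiary.
No single 1,2-shift to an adjacent carbon would produce a more-substituted cation than the one already present, so no rearrangement occurs.

no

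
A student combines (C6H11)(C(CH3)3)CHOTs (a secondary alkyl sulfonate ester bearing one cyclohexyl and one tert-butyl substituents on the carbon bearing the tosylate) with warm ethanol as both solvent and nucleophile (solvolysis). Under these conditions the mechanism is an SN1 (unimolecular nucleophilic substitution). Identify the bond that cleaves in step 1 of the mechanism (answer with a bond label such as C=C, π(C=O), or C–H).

C–O

Step 1: Ionisation: the C–O σ-bond cleaves heterolytically; both bonding electrons depart with TsO⁻, leaving a secondary carbocation at the α-carbon.
The bond broken in this step is the C–O bond.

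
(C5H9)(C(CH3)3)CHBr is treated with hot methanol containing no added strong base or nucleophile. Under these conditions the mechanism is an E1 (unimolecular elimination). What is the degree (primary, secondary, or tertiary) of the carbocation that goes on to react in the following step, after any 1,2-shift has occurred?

tertiary

Step 1: Unassisted departure of Br⁻ (taking the C–Br bonding pair) generates a secondary carbocation.
Step 2: Carbocation rearrangement: a 1,2-hydride shift from the adjacent cyclopentyl carbon converts the initially-formed secondary cation into the more stable tertiary cation.
The cation rearranges from secondary to tertiary via a 1,2-hydride shift from the adjacent cyclopentyl carbon; the tertiary cation is what reacts next.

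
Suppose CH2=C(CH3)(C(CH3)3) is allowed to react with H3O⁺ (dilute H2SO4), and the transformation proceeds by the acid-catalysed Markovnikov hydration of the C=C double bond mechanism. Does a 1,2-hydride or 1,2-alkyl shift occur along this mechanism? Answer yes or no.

The first-formed carbocation is tertiary.
No single 1,2-shift to an adjacent carbon would produce a more-substituted cation than the one already present, so no rearrangement occurs.

no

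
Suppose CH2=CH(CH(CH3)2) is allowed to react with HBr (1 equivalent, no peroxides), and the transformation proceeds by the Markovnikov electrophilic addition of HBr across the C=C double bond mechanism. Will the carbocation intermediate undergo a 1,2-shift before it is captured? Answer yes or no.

yes

The first-formed carbocation is secondary.
The adjacent isopropyl carbon already bears 2 other carbon substituents and has a hydrogen to migrate; after a 1,2-hydride shift from that carbon the positive charge sits on a tertiary centre.
Tertiary is more stable than secondary, so the shift occurs.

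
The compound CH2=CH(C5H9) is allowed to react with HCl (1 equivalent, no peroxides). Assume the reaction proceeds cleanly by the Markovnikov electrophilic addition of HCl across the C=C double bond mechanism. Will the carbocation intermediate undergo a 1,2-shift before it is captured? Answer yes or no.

The first-formed carbocation is secondary.
The adjacent cyclopentyl carbon already bears 2 other carbon substituents and has a hydrogen to migrate; after a 1,2-hydride shift from that carbon the positive charge sits on a tertiary centre.
Tertiary is more stable than secondary, so the shift occurs.

yes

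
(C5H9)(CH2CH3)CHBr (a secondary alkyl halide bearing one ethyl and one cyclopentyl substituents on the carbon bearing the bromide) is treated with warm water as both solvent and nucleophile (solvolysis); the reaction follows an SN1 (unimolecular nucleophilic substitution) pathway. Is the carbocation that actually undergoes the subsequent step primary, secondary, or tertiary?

Step 1: Ionisation: the C–Br σ-bond cleaves heterolytically; both bonding electrons depart with Br⁻, leaving a secondary carbocation at the α-carbon.
Step 2: Carbocation rearrangement: a 1,2-hydride shift from the adjacent cyclopentyl carbon converts the initially-formed secondary cation into the more stable tertiary cation.
The cation rearranges from secondary to tertiary via a 1,2-hydride shift from the adjacent cyclopentyl carbon; the tertiary cation is what reacts next.

tertiary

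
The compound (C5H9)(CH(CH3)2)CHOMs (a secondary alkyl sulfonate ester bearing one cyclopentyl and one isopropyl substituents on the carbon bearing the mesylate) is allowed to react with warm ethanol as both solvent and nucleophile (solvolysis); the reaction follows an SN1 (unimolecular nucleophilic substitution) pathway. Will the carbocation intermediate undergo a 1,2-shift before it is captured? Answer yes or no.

The first-formed carbocation is secondary.
The adjacent cyclopentyl carbon already bears 2 other carbon substituents and has a hydrogen to migrate; after a 1,2-hydride shift from that carbon the positive charge sits on a tertiary centre.
Tertiary is more stable than secondary, so the shift occurs.

yes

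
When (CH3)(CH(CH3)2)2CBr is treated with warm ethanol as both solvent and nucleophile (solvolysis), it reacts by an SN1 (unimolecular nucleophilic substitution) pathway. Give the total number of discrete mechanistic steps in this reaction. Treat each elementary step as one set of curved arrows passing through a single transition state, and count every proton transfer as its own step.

Step 1: Rate-determining heterolysis of the C–Br bond gives Br⁻ and a tertiary carbocation.
(No 1,2-shift: no single shift to an adjacent carbon would give a more stable cation.)
Step 2: CH3CH2OH donates an oxygen lone pair into the empty p orbital of the cation, giving a protonated ether (an oxonium ion).
Step 3: Deprotonation of the oxonium oxygen by solvent ethanol yields the neutral ether.
Total: 3 elementary steps.

3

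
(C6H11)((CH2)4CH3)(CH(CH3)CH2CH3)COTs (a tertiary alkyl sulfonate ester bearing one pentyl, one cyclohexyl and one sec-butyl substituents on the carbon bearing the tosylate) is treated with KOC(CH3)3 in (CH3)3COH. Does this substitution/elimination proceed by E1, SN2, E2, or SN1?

Conditions: a strong/bulky base with a tertiary substrate bearing a β-hydrogen.
These conditions are the textbook signature of the E2 pathway.
A strong (often hindered) base removes a β-H in concert with loss of the leaving group — bimolecular elimination.

E2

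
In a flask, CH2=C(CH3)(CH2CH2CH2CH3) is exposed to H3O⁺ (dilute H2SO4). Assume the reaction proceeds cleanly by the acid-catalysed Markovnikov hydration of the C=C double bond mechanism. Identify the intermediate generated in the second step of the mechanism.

Step 1: Protonation of the alkene by H3O⁺: the π bond acts as the nucleophile and picks up H⁺, giving the more stable (Markovnikov) tertiary carbocation. H2O is released.
Step 2: A lone pair on the oxygen of H2O attacks the carbocation, forming a C–O bond and an oxonium ion (a protonated alcohol).
After step 2 the species present is an oxonium ion.

oxonium ion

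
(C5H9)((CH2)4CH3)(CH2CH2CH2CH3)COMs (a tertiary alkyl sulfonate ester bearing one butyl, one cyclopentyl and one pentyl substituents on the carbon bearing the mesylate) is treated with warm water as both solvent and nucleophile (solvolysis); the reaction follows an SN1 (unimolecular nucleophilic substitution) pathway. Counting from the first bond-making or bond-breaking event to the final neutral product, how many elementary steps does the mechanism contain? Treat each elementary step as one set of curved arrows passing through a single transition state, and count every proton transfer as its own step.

3

Step 1: Unassisted departure of MsO⁻ (taking the C–O bonding pair) generates a tertiary carbocation.
(No 1,2-shift: no single shift to an adjacent carbon would give a more stable cation.)
Step 2: Nucleophilic capture: the oxygen of H2O bonds to the cationic carbon, producing an oxonium-ion intermediate.
Step 3: Proton transfer from the O–H of the oxonium ion to a solvent molecule delivers the neutral alcohol.
Total: 3 elementary steps.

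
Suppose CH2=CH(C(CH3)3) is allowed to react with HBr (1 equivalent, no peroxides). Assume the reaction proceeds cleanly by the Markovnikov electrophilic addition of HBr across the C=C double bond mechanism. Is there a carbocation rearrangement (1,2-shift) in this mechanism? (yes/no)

The first-formed carbocation is secondary.
The adjacent tert-butyl carbon has no hydrogen but bears methyl groups; migration of one methyl with its bonding pair (a 1,2-methyl shift) places the charge on a tertiary centre.
Tertiary is more stable than secondary, so the shift occurs.

yes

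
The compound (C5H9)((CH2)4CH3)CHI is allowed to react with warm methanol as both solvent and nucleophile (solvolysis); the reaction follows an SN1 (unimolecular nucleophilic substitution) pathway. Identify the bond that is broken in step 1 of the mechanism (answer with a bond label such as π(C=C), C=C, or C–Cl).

Step 1: Unassisted departure of I⁻ (taking the C–I bonding pair) generates a secondary carbocation.
The bond broken in this step is the C–I bond.

C–I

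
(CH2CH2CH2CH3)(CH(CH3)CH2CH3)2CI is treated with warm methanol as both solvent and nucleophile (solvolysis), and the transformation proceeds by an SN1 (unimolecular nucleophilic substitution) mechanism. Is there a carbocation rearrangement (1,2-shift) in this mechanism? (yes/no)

The first-formed carbocation is tertiary.
No single 1,2-shift to an adjacent carbon would produce a more-substituted cation than the one already present, so no rearrangement occurs.

no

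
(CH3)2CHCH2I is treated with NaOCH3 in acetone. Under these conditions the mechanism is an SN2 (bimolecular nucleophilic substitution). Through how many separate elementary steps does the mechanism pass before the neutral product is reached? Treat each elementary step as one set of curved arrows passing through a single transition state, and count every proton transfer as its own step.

Step 1: Backside attack by CH3O⁻ on the carbon bearing the iodide: the new C–O bond forms as the C–I bond breaks, with Walden inversion at carbon.
Total: 1 elementary step.

1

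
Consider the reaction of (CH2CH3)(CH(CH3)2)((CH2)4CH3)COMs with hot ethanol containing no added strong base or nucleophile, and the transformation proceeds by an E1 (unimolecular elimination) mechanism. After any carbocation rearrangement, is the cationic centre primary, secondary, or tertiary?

tertiary

Step 1: The C–O bond breaks with both electrons going to the mesylate; MsO⁻ leaves and a tertiary carbocation remains.
No single 1,2-shift to an adjacent carbon would give a more-substituted cation, so no rearrangement occurs.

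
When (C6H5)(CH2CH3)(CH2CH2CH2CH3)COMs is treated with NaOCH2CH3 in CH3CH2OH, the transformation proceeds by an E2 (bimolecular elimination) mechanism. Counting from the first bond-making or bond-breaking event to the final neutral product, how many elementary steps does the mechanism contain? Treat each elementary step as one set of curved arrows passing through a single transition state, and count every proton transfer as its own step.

1

Step 1: Concerted anti-periplanar elimination: CH3CH2O⁻ abstracts a β-H while MsO⁻ leaves, and the C–H electrons become the new C=C π bond — all in a single transition state.
Total: 1 elementary step.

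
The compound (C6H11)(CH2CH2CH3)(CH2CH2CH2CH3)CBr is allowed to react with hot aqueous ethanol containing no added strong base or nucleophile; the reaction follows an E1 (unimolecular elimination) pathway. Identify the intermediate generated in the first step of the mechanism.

Step 1: Unassisted departure of Br⁻ (taking the C–Br bonding pair) generates a tertiary carbocation.
After step 1 the species present is a tertiary carbocation.

tertiary carbocation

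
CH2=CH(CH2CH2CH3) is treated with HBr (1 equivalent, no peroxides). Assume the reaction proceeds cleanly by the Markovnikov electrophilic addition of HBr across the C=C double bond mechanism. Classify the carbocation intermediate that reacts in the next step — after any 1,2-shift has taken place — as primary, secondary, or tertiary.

Step 1: Electrophilic addition begins with the π(C=C) electrons forming a bond to the proton of HBr. Following Markovnikov's rule, the resulting cation is secondary. The H–Br bond breaks heterolytically, releasing Br⁻.
No single 1,2-shift to an adjacent carbon would give a more-substituted cation, so no rearrangement occurs.

secondary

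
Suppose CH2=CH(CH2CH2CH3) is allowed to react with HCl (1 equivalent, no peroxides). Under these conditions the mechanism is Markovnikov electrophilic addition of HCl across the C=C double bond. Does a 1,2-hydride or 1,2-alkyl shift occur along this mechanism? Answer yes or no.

no

The first-formed carbocation is secondary.
No single 1,2-shift to an adjacent carbon would produce a more-substituted cation than the one already present, so no rearrangement occurs.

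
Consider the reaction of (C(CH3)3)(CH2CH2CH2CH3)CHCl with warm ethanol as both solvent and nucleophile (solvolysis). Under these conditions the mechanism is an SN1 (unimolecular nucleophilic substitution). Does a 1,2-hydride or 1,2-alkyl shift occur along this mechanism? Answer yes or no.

yes

The first-formed carbocation is secondary.
The adjacent tert-butyl carbon has no hydrogen but bears methyl groups; migration of one methyl with its bonding pair (a 1,2-methyl shift) places the charge on a tertiary centre.
Tertiary is more stable than secondary, so the shift occurs.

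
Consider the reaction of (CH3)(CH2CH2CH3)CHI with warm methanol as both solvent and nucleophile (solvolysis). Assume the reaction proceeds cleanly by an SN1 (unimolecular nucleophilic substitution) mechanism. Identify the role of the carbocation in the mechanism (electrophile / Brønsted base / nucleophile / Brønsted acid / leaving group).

Step 2: A lone pair on the oxygen of CH3OH attacks the carbocation, forming a new C–O σ-bond and an oxonium ion.
The carbocation accepts an electron pair into an empty or π* orbital — it is the electrophile.

electrophile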